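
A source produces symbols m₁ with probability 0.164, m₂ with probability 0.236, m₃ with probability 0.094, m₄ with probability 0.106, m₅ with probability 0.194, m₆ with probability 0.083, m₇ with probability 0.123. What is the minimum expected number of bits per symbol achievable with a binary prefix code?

Repeatedly combine the two least-probable nodes; the expected code length is the sum of the merged weights.
merge 83/1000 + 47/500 → 177/1000
merge 53/500 + 123/1000 → 229/1000
merge 41/250 + 177/1000 → 341/1000
merge 97/500 + 229/1000 → 423/1000
merge 59/250 + 341/1000 → 577/1000
merge 423/1000 + 577/1000 → 1
L = 177/1000 + 229/1000 + 341/1000 + 423/1000 + 577/1000 + 1 = 2747/1000 = 2.747 bits/symbol.

2.747 bits/symbol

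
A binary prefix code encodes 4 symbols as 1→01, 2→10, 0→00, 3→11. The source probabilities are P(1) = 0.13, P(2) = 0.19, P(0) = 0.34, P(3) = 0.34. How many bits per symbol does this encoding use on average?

2 bits/symbol

L̄ = Σ pᵢ·ℓᵢ = 0.13·2 + 0.19·2 + 0.34·2 + 0.34·2 = 2 bits/symbol.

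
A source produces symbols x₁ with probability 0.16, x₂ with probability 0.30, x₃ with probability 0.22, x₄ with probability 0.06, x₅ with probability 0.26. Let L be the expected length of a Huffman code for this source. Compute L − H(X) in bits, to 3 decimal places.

Entropy H = −Σ p log₂ p ≈ 2.1735 bits.
Huffman merges: 3/50+4/25→11/50; 11/50+11/50→11/25; 13/50+3/10→14/25; 11/25+14/25→1. L = 111/50 ≈ 2.2200.
L − H = 2.2200 − 2.1735 = 0.046 bits.

0.046 bits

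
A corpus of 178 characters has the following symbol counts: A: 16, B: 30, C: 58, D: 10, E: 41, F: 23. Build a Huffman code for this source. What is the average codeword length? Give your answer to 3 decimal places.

2.421 bits/symbol

Probabilities are the counts divided by 178.
Repeatedly combine the two least-probable nodes; the expected code length is the sum of the merged weights.
merge 5/89 + 8/89 → 13/89
merge 23/178 + 13/89 → 49/178
merge 15/89 + 41/178 → 71/178
merge 49/178 + 29/89 → 107/178
merge 71/178 + 107/178 → 1
L = 13/89 + 49/178 + 71/178 + 107/178 + 1 = 431/178 ≈ 2.421 bits/symbol.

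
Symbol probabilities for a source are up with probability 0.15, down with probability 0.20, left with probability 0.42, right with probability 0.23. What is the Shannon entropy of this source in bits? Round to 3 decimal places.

1.888 bits

H = −Σ pᵢ log₂ pᵢ.
−0.15·log₂(0.15) = 0.4105
−0.20·log₂(0.20) = 0.4644
−0.42·log₂(0.42) = 0.5256
−0.23·log₂(0.23) = 0.4877
Sum ≈ 1.8882 → 1.888 bits.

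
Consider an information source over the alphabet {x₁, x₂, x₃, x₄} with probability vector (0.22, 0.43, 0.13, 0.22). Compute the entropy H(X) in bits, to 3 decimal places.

1.867 bits

H = −Σ pᵢ log₂ pᵢ.
−0.22·log₂(0.22) = 0.4806
−0.43·log₂(0.43) = 0.5236
−0.13·log₂(0.13) = 0.3826
−0.22·log₂(0.22) = 0.4806
Sum ≈ 1.8674 → 1.867 bits.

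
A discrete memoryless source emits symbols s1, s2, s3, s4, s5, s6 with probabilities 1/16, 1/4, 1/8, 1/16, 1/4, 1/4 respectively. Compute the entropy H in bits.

Each probability is a power of 1/2, so log₂(1/p) is an integer.
H = Σ p·log₂(1/p) = 1/16·4 + 1/4·2 + 1/8·3 + 1/16·4 + 1/4·2 + 1/4·2 = 2.375 bits.

2.375 bits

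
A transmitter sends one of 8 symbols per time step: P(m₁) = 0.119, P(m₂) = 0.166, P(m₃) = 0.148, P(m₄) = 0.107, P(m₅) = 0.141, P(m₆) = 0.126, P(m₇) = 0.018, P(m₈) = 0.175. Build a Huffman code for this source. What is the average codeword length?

2.95 bits/symbol

Repeatedly combine the two least-probable nodes; the expected code length is the sum of the merged weights.
merge 9/500 + 107/1000 → 1/8
merge 119/1000 + 1/8 → 61/250
merge 63/500 + 141/1000 → 267/1000
merge 37/250 + 83/500 → 157/500
merge 7/40 + 61/250 → 419/1000
merge 267/1000 + 157/500 → 581/1000
merge 419/1000 + 581/1000 → 1
L = 1/8 + 61/250 + 267/1000 + 157/500 + 419/1000 + 581/1000 + 1 = 59/20 = 2.95 bits/symbol.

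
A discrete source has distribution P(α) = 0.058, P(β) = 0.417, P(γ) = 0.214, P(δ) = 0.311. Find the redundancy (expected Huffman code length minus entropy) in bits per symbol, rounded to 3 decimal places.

0.091 bits

Entropy H = −Σ p log₂ p ≈ 1.7645 bits.
Huffman merges: 29/500+107/500→34/125; 34/125+311/1000→583/1000; 417/1000+583/1000→1. L = 371/200 ≈ 1.8550.
L − H = 1.8550 − 1.7645 = 0.091 bits.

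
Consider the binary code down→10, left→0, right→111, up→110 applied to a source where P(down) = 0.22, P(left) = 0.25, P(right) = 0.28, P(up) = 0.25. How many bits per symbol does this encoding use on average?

2.28 bits/symbol

L̄ = Σ pᵢ·ℓᵢ = 0.22·2 + 0.25·1 + 0.28·3 + 0.25·3 = 2.28 bits/symbol.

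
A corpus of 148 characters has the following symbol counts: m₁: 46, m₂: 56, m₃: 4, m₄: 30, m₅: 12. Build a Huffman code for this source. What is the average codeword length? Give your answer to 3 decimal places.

Probabilities are the counts divided by 148.
Repeatedly combine the two least-probable nodes; the expected code length is the sum of the merged weights.
merge 1/37 + 3/37 → 4/37
merge 4/37 + 15/74 → 23/74
merge 23/74 + 23/74 → 23/37
merge 14/37 + 23/37 → 1
L = 4/37 + 23/74 + 23/37 + 1 = 151/74 ≈ 2.041 bits/symbol.

2.041 bits/symbol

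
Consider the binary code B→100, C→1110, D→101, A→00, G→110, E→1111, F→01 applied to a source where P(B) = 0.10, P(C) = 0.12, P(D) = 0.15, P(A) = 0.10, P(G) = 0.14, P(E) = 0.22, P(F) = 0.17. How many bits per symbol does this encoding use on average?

3.07 bits/symbol

L̄ = Σ pᵢ·ℓᵢ = 0.10·3 + 0.12·4 + 0.15·3 + 0.10·2 + 0.14·3 + 0.22·4 + 0.17·2 = 3.07 bits/symbol.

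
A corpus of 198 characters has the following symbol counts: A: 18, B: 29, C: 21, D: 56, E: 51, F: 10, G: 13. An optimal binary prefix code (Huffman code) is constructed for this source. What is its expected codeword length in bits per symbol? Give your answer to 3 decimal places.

Probabilities are the counts divided by 198.
Repeatedly combine the two least-probable nodes; the expected code length is the sum of the merged weights.
merge 5/99 + 13/198 → 23/198
merge 1/11 + 7/66 → 13/66
merge 23/198 + 29/198 → 26/99
merge 13/66 + 17/66 → 5/11
merge 26/99 + 28/99 → 6/11
merge 5/11 + 6/11 → 1
L = 23/198 + 13/66 + 26/99 + 5/11 + 6/11 + 1 = 85/33 ≈ 2.576 bits/symbol.

2.576 bits/symbol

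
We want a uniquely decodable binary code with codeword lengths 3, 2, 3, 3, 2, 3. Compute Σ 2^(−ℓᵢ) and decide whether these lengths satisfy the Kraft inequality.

With common denominator 2^3 = 8: Σ 2^(−ℓᵢ) = 1/8 + 2/8 + 1/8 + 1/8 + 2/8 + 1/8 = 8/8 = 1.
Kraft's inequality requires Σ ≤ 1; here Σ = 1 ≤ 1, so such a prefix code exists.

1; yes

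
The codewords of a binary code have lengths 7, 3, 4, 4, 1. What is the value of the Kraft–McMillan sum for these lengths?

0.7578125

With common denominator 2^7 = 128: Σ 2^(−ℓᵢ) = 1/128 + 16/128 + 8/128 + 8/128 + 64/128 = 97/128 = 0.7578125.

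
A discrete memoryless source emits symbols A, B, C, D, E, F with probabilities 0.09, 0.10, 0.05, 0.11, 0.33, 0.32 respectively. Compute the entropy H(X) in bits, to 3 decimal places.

2.265 bits

H = −Σ pᵢ log₂ pᵢ.
−0.09·log₂(0.09) = 0.3127
−0.10·log₂(0.10) = 0.3322
−0.05·log₂(0.05) = 0.2161
−0.11·log₂(0.11) = 0.3503
−0.33·log₂(0.33) = 0.5278
−0.32·log₂(0.32) = 0.5260
Sum ≈ 2.2651 → 2.265 bits.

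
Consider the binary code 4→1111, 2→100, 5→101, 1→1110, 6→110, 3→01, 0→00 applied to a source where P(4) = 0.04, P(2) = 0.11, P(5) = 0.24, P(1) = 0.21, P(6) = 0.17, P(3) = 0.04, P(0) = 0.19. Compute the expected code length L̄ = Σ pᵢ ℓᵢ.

3.02 bits/symbol

L̄ = Σ pᵢ·ℓᵢ = 0.04·4 + 0.11·3 + 0.24·3 + 0.21·4 + 0.17·3 + 0.04·2 + 0.19·2 = 3.02 bits/symbol.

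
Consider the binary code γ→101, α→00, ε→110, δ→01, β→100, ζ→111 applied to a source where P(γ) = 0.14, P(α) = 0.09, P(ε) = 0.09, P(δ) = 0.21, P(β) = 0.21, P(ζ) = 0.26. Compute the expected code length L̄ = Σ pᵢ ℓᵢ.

L̄ = Σ pᵢ·ℓᵢ = 0.14·3 + 0.09·2 + 0.09·3 + 0.21·2 + 0.21·3 + 0.26·3 = 2.7 bits/symbol.

2.7 bits/symbol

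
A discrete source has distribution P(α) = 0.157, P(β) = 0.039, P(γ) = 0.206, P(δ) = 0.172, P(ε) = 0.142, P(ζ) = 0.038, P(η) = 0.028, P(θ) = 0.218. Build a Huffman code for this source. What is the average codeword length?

Repeatedly combine the two least-probable nodes; the expected code length is the sum of the merged weights.
merge 7/250 + 19/500 → 33/500
merge 39/1000 + 33/500 → 21/200
merge 21/200 + 71/500 → 247/1000
merge 157/1000 + 43/250 → 329/1000
merge 103/500 + 109/500 → 53/125
merge 247/1000 + 329/1000 → 72/125
merge 53/125 + 72/125 → 1
L = 33/500 + 21/200 + 247/1000 + 329/1000 + 53/125 + 72/125 + 1 = 2747/1000 = 2.747 bits/symbol.

2.747 bits/symbol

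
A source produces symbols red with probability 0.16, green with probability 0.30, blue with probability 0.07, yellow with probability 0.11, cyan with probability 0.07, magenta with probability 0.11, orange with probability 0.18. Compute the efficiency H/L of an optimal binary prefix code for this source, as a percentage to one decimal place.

98.8%

Entropy H = −Σ p log₂ p ≈ 2.6271 bits.
Huffman merges: 7/100+7/100→7/50; 11/100+11/100→11/50; 7/50+4/25→3/10; 9/50+11/50→2/5; 3/10+3/10→3/5; 2/5+3/5→1. L = 133/50 ≈ 2.6600.
Efficiency = H/L = 2.6271/2.6600 = 98.8%.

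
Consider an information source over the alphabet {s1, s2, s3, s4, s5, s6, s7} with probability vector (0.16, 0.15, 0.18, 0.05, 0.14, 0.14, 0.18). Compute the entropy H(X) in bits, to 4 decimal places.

2.7345 bits

H = −Σ pᵢ log₂ pᵢ.
−0.16·log₂(0.16) = 0.4230
−0.15·log₂(0.15) = 0.4105
−0.18·log₂(0.18) = 0.4453
−0.05·log₂(0.05) = 0.2161
−0.14·log₂(0.14) = 0.3971
−0.14·log₂(0.14) = 0.3971
−0.18·log₂(0.18) = 0.4453
Sum ≈ 2.7345 → 2.7345 bits.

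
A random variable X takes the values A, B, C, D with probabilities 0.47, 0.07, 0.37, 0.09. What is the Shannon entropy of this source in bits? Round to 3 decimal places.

1.624 bits

H = −Σ pᵢ log₂ pᵢ.
−0.47·log₂(0.47) = 0.5120
−0.07·log₂(0.07) = 0.2686
−0.37·log₂(0.37) = 0.5307
−0.09·log₂(0.09) = 0.3127
Sum ≈ 1.6239 → 1.624 bits.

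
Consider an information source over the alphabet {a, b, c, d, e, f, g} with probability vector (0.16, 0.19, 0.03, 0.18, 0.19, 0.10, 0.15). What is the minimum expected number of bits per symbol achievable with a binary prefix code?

2.75 bits/symbol

Repeatedly combine the two least-probable nodes; the expected code length is the sum of the merged weights.
merge 3/100 + 1/10 → 13/100
merge 13/100 + 3/20 → 7/25
merge 4/25 + 9/50 → 17/50
merge 19/100 + 19/100 → 19/50
merge 7/25 + 17/50 → 31/50
merge 19/50 + 31/50 → 1
L = 13/100 + 7/25 + 17/50 + 19/50 + 31/50 + 1 = 11/4 = 2.75 bits/symbol.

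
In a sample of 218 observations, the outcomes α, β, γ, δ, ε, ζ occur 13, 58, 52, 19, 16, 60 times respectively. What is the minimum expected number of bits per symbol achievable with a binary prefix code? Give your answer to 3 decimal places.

Probabilities are the counts divided by 218.
Repeatedly combine the two least-probable nodes; the expected code length is the sum of the merged weights.
merge 13/218 + 8/109 → 29/218
merge 19/218 + 29/218 → 24/109
merge 24/109 + 26/109 → 50/109
merge 29/109 + 30/109 → 59/109
merge 50/109 + 59/109 → 1
L = 29/218 + 24/109 + 50/109 + 59/109 + 1 = 513/218 ≈ 2.353 bits/symbol.

2.353 bits/symbol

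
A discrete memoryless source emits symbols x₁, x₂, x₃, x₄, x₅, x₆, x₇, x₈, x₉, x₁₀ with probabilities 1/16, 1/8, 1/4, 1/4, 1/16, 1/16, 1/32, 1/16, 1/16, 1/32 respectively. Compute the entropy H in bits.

Each probability is a power of 1/2, so log₂(1/p) is an integer.
H = Σ p·log₂(1/p) = 1/16·4 + 1/8·3 + 1/4·2 + 1/4·2 + 1/16·4 + 1/16·4 + 1/32·5 + 1/16·4 + 1/16·4 + 1/32·5 = 2.9375 bits.

2.9375 bits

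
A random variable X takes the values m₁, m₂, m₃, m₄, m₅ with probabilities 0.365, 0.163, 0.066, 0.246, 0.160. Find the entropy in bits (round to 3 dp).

2.137 bits

H = −Σ pᵢ log₂ pᵢ.
−0.365·log₂(0.365) = 0.5307
−0.163·log₂(0.163) = 0.4266
−0.066·log₂(0.066) = 0.2588
−0.246·log₂(0.246) = 0.4977
−0.160·log₂(0.160) = 0.4230
Sum ≈ 2.1369 → 2.137 bits.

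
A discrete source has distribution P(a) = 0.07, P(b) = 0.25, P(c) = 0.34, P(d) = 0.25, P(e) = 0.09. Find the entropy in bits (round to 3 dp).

2.110 bits

H = −Σ pᵢ log₂ pᵢ.
−0.07·log₂(0.07) = 0.2686
−0.25·log₂(0.25) = 0.5000
−0.34·log₂(0.34) = 0.5292
−0.25·log₂(0.25) = 0.5000
−0.09·log₂(0.09) = 0.3127
Sum ≈ 2.1104 → 2.110 bits.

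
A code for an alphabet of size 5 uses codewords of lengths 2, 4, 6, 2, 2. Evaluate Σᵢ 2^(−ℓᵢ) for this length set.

0.828125

With common denominator 2^6 = 64: Σ 2^(−ℓᵢ) = 16/64 + 4/64 + 1/64 + 16/64 + 16/64 = 53/64 = 0.828125.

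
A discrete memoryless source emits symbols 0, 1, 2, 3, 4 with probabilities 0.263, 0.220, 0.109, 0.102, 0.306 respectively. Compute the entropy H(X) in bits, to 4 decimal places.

H = −Σ pᵢ log₂ pᵢ.
−0.263·log₂(0.263) = 0.5068
−0.220·log₂(0.220) = 0.4806
−0.109·log₂(0.109) = 0.3485
−0.102·log₂(0.102) = 0.3359
−0.306·log₂(0.306) = 0.5228
Sum ≈ 2.1946 → 2.1946 bits.

2.1946 bits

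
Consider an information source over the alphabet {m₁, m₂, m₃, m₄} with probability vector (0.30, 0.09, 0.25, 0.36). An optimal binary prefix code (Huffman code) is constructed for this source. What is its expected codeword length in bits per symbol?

1.98 bits/symbol

Repeatedly combine the two least-probable nodes; the expected code length is the sum of the merged weights.
merge 9/100 + 1/4 → 17/50
merge 3/10 + 17/50 → 16/25
merge 9/25 + 16/25 → 1
L = 17/50 + 16/25 + 1 = 99/50 = 1.98 bits/symbol.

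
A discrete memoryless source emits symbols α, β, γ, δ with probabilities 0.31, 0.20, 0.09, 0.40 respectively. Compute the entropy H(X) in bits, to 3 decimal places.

H = −Σ pᵢ log₂ pᵢ.
−0.31·log₂(0.31) = 0.5238
−0.20·log₂(0.20) = 0.4644
−0.09·log₂(0.09) = 0.3127
−0.40·log₂(0.40) = 0.5288
Sum ≈ 1.8296 → 1.830 bits.

1.830 bits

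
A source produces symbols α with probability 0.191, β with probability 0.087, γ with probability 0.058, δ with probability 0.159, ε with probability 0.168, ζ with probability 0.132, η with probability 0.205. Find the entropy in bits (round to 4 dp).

2.7094 bits

H = −Σ pᵢ log₂ pᵢ.
−0.191·log₂(0.191) = 0.4562
−0.087·log₂(0.087) = 0.3065
−0.058·log₂(0.058) = 0.2383
−0.159·log₂(0.159) = 0.4218
−0.168·log₂(0.168) = 0.4323
−0.132·log₂(0.132) = 0.3856
−0.205·log₂(0.205) = 0.4687
Sum ≈ 2.7094 → 2.7094 bits.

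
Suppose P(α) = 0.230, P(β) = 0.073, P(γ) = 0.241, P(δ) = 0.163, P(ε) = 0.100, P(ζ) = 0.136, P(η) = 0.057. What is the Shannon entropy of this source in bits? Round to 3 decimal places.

2.644 bits

H = −Σ pᵢ log₂ pᵢ.
−0.230·log₂(0.230) = 0.4877
−0.073·log₂(0.073) = 0.2756
−0.241·log₂(0.241) = 0.4947
−0.163·log₂(0.163) = 0.4266
−0.100·log₂(0.100) = 0.3322
−0.136·log₂(0.136) = 0.3915
−0.057·log₂(0.057) = 0.2356
Sum ≈ 2.6439 → 2.644 bits.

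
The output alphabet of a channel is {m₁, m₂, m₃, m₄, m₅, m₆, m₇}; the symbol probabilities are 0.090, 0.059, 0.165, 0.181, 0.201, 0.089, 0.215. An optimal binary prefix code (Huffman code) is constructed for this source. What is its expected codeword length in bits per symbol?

2.732 bits/symbol

Repeatedly combine the two least-probable nodes; the expected code length is the sum of the merged weights.
merge 59/1000 + 89/1000 → 37/250
merge 9/100 + 37/250 → 119/500
merge 33/200 + 181/1000 → 173/500
merge 201/1000 + 43/200 → 52/125
merge 119/500 + 173/500 → 73/125
merge 52/125 + 73/125 → 1
L = 37/250 + 119/500 + 173/500 + 52/125 + 73/125 + 1 = 683/250 = 2.732 bits/symbol.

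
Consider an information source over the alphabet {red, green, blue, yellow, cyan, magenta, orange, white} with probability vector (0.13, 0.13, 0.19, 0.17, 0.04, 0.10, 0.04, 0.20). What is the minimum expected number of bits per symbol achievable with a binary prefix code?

Repeatedly combine the two least-probable nodes; the expected code length is the sum of the merged weights.
merge 1/25 + 1/25 → 2/25
merge 2/25 + 1/10 → 9/50
merge 13/100 + 13/100 → 13/50
merge 17/100 + 9/50 → 7/20
merge 19/100 + 1/5 → 39/100
merge 13/50 + 7/20 → 61/100
merge 39/100 + 61/100 → 1
L = 2/25 + 9/50 + 13/50 + 7/20 + 39/100 + 61/100 + 1 = 287/100 = 2.87 bits/symbol.

2.87 bits/symbol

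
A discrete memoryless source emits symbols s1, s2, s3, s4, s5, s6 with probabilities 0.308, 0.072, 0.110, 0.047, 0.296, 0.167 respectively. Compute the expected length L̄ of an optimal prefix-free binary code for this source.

Repeatedly combine the two least-probable nodes; the expected code length is the sum of the merged weights.
merge 47/1000 + 9/125 → 119/1000
merge 11/100 + 119/1000 → 229/1000
merge 167/1000 + 229/1000 → 99/250
merge 37/125 + 77/250 → 151/250
merge 99/250 + 151/250 → 1
L = 119/1000 + 229/1000 + 99/250 + 151/250 + 1 = 587/250 = 2.348 bits/symbol.

2.348 bits/symbol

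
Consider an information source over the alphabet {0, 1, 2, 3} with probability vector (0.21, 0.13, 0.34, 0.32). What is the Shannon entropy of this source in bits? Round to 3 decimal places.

H = −Σ pᵢ log₂ pᵢ.
−0.21·log₂(0.21) = 0.4728
−0.13·log₂(0.13) = 0.3826
−0.34·log₂(0.34) = 0.5292
−0.32·log₂(0.32) = 0.5260
Sum ≈ 1.9107 → 1.911 bits.

1.911 bits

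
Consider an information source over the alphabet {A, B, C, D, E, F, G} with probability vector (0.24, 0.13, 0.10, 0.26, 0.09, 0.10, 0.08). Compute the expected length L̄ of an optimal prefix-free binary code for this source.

2.67 bits/symbol

Repeatedly combine the two least-probable nodes; the expected code length is the sum of the merged weights.
merge 2/25 + 9/100 → 17/100
merge 1/10 + 1/10 → 1/5
merge 13/100 + 17/100 → 3/10
merge 1/5 + 6/25 → 11/25
merge 13/50 + 3/10 → 14/25
merge 11/25 + 14/25 → 1
L = 17/100 + 1/5 + 3/10 + 11/25 + 14/25 + 1 = 267/100 = 2.67 bits/symbol.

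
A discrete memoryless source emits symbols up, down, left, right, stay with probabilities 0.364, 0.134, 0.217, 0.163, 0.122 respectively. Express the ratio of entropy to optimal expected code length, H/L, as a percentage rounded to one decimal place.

97.3%

Entropy H = −Σ p log₂ p ≈ 2.1944 bits.
Huffman merges: 61/500+67/500→32/125; 163/1000+217/1000→19/50; 32/125+91/250→31/50; 19/50+31/50→1. L = 282/125 ≈ 2.2560.
Efficiency = H/L = 2.1944/2.2560 = 97.3%.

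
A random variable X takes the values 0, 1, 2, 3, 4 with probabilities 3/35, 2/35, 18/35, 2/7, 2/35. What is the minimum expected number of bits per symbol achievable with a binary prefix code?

1.8 bits/symbol

Repeatedly combine the two least-probable nodes; the expected code length is the sum of the merged weights.
merge 2/35 + 2/35 → 4/35
merge 3/35 + 4/35 → 1/5
merge 1/5 + 2/7 → 17/35
merge 17/35 + 18/35 → 1
L = 4/35 + 1/5 + 17/35 + 1 = 9/5 = 1.8 bits/symbol.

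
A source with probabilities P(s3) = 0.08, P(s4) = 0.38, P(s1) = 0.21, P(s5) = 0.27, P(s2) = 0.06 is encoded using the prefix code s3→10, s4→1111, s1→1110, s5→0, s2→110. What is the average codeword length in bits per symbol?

L̄ = Σ pᵢ·ℓᵢ = 0.08·2 + 0.38·4 + 0.21·4 + 0.27·1 + 0.06·3 = 2.97 bits/symbol.

2.97 bits/symbol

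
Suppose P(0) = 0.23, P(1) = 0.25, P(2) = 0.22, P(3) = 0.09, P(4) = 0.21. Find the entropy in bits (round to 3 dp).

H = −Σ pᵢ log₂ pᵢ.
−0.23·log₂(0.23) = 0.4877
−0.25·log₂(0.25) = 0.5000
−0.22·log₂(0.22) = 0.4806
−0.09·log₂(0.09) = 0.3127
−0.21·log₂(0.21) = 0.4728
Sum ≈ 2.2537 → 2.254 bits.

2.254 bits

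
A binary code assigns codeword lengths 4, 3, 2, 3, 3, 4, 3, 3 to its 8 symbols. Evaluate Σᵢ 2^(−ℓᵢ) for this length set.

With common denominator 2^4 = 16: Σ 2^(−ℓᵢ) = 1/16 + 2/16 + 4/16 + 2/16 + 2/16 + 1/16 + 2/16 + 2/16 = 16/16 = 1.

1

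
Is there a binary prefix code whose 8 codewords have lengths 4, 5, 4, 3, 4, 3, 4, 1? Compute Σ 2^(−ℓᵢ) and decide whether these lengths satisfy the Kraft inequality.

With common denominator 2^5 = 32: Σ 2^(−ℓᵢ) = 2/32 + 1/32 + 2/32 + 4/32 + 2/32 + 4/32 + 2/32 + 16/32 = 33/32 = 1.03125.
Kraft's inequality requires Σ ≤ 1; here Σ = 1.03125 > 1, so no such prefix code exists.

1.03125; no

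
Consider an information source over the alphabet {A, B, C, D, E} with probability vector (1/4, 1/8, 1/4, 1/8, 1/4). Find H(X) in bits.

2.25 bits

Each probability is a power of 1/2, so log₂(1/p) is an integer.
H = Σ p·log₂(1/p) = 1/4·2 + 1/8·3 + 1/4·2 + 1/8·3 + 1/4·2 = 2.25 bits.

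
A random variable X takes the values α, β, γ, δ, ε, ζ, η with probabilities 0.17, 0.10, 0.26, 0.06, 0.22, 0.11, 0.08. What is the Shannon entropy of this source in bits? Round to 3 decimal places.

H = −Σ pᵢ log₂ pᵢ.
−0.17·log₂(0.17) = 0.4346
−0.10·log₂(0.10) = 0.3322
−0.26·log₂(0.26) = 0.5053
−0.06·log₂(0.06) = 0.2435
−0.22·log₂(0.22) = 0.4806
−0.11·log₂(0.11) = 0.3503
−0.08·log₂(0.08) = 0.2915
Sum ≈ 2.6380 → 2.638 bits.

2.638 bits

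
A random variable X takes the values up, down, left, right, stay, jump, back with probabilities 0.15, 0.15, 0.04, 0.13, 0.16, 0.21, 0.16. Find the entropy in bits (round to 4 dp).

2.7083 bits

H = −Σ pᵢ log₂ pᵢ.
−0.15·log₂(0.15) = 0.4105
−0.15·log₂(0.15) = 0.4105
−0.04·log₂(0.04) = 0.1858
−0.13·log₂(0.13) = 0.3826
−0.16·log₂(0.16) = 0.4230
−0.21·log₂(0.21) = 0.4728
−0.16·log₂(0.16) = 0.4230
Sum ≈ 2.7083 → 2.7083 bits.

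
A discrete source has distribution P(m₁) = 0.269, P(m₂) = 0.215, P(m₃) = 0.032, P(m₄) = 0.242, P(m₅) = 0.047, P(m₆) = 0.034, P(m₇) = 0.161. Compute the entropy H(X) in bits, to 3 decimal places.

2.438 bits

H = −Σ pᵢ log₂ pᵢ.
−0.269·log₂(0.269) = 0.5096
−0.215·log₂(0.215) = 0.4768
−0.032·log₂(0.032) = 0.1589
−0.242·log₂(0.242) = 0.4954
−0.047·log₂(0.047) = 0.2073
−0.034·log₂(0.034) = 0.1659
−0.161·log₂(0.161) = 0.4242
Sum ≈ 2.4380 → 2.438 bits.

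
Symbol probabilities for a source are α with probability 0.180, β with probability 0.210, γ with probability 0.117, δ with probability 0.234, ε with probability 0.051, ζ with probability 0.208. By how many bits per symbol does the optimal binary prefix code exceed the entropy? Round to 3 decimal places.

Entropy H = −Σ p log₂ p ≈ 2.4608 bits.
Huffman merges: 51/1000+117/1000→21/125; 21/125+9/50→87/250; 26/125+21/100→209/500; 117/500+87/250→291/500; 209/500+291/500→1. L = 629/250 ≈ 2.5160.
L − H = 2.5160 − 2.4608 = 0.055 bits.

0.055 bits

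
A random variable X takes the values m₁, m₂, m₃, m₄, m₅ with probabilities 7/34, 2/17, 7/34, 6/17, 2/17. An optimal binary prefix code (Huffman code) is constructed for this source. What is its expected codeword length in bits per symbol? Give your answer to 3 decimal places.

2.235 bits/symbol

Repeatedly combine the two least-probable nodes; the expected code length is the sum of the merged weights.
merge 2/17 + 2/17 → 4/17
merge 7/34 + 7/34 → 7/17
merge 4/17 + 6/17 → 10/17
merge 7/17 + 10/17 → 1
L = 4/17 + 7/17 + 10/17 + 1 = 38/17 ≈ 2.235 bits/symbol.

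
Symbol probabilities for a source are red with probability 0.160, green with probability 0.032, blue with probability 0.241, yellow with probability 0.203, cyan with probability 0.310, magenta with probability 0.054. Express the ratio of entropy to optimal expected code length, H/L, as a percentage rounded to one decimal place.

Entropy H = −Σ p log₂ p ≈ 2.2948 bits.
Huffman merges: 4/125+27/500→43/500; 43/500+4/25→123/500; 203/1000+241/1000→111/250; 123/500+31/100→139/250; 111/250+139/250→1. L = 583/250 ≈ 2.3320.
Efficiency = H/L = 2.2948/2.3320 = 98.4%.

98.4%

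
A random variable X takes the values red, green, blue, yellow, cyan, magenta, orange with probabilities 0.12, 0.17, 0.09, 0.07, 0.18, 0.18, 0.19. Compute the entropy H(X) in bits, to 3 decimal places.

H = −Σ pᵢ log₂ pᵢ.
−0.12·log₂(0.12) = 0.3671
−0.17·log₂(0.17) = 0.4346
−0.09·log₂(0.09) = 0.3127
−0.07·log₂(0.07) = 0.2686
−0.18·log₂(0.18) = 0.4453
−0.18·log₂(0.18) = 0.4453
−0.19·log₂(0.19) = 0.4552
Sum ≈ 2.7287 → 2.729 bits.

2.729 bits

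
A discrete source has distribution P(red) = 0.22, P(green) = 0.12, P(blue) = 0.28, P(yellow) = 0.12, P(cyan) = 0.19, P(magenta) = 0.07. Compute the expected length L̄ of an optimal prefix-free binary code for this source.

2.5 bits/symbol

Repeatedly combine the two least-probable nodes; the expected code length is the sum of the merged weights.
merge 7/100 + 3/25 → 19/100
merge 3/25 + 19/100 → 31/100
merge 19/100 + 11/50 → 41/100
merge 7/25 + 31/100 → 59/100
merge 41/100 + 59/100 → 1
L = 19/100 + 31/100 + 41/100 + 59/100 + 1 = 5/2 = 2.5 bits/symbol.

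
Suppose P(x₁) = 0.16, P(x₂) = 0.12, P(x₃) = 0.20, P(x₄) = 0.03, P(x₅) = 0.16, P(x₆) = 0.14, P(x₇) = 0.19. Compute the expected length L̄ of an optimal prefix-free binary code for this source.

Repeatedly combine the two least-probable nodes; the expected code length is the sum of the merged weights.
merge 3/100 + 3/25 → 3/20
merge 7/50 + 3/20 → 29/100
merge 4/25 + 4/25 → 8/25
merge 19/100 + 1/5 → 39/100
merge 29/100 + 8/25 → 61/100
merge 39/100 + 61/100 → 1
L = 3/20 + 29/100 + 8/25 + 39/100 + 61/100 + 1 = 69/25 = 2.76 bits/symbol.

2.76 bits/symbol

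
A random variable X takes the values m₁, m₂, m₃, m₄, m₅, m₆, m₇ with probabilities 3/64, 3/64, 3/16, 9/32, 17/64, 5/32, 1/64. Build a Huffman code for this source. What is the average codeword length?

2.4375 bits/symbol

Repeatedly combine the two least-probable nodes; the expected code length is the sum of the merged weights.
merge 1/64 + 3/64 → 1/16
merge 3/64 + 1/16 → 7/64
merge 7/64 + 5/32 → 17/64
merge 3/16 + 17/64 → 29/64
merge 17/64 + 9/32 → 35/64
merge 29/64 + 35/64 → 1
L = 1/16 + 7/64 + 17/64 + 29/64 + 35/64 + 1 = 39/16 = 2.4375 bits/symbol.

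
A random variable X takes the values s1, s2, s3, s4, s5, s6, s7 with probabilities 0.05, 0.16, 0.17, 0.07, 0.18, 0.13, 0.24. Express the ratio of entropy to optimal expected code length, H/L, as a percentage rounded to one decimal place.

98.7%

Entropy H = −Σ p log₂ p ≈ 2.6643 bits.
Huffman merges: 1/20+7/100→3/25; 3/25+13/100→1/4; 4/25+17/100→33/100; 9/50+6/25→21/50; 1/4+33/100→29/50; 21/50+29/50→1. L = 27/10 ≈ 2.7000.
Efficiency = H/L = 2.6643/2.7000 = 98.7%.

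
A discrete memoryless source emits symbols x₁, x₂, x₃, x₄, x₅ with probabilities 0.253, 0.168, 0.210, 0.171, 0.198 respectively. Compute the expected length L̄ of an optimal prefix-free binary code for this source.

Repeatedly combine the two least-probable nodes; the expected code length is the sum of the merged weights.
merge 21/125 + 171/1000 → 339/1000
merge 99/500 + 21/100 → 51/125
merge 253/1000 + 339/1000 → 74/125
merge 51/125 + 74/125 → 1
L = 339/1000 + 51/125 + 74/125 + 1 = 2339/1000 = 2.339 bits/symbol.

2.339 bits/symbol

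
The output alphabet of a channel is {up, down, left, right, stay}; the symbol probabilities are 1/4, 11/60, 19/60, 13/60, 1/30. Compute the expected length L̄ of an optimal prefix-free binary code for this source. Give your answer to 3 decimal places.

Repeatedly combine the two least-probable nodes; the expected code length is the sum of the merged weights.
merge 1/30 + 11/60 → 13/60
merge 13/60 + 13/60 → 13/30
merge 1/4 + 19/60 → 17/30
merge 13/30 + 17/30 → 1
L = 13/60 + 13/30 + 17/30 + 1 = 133/60 ≈ 2.217 bits/symbol.

2.217 bits/symbol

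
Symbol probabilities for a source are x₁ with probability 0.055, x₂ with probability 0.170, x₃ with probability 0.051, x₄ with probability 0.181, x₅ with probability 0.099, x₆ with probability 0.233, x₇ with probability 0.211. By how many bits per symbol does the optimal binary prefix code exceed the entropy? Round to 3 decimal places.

0.038 bits

Entropy H = −Σ p log₂ p ≈ 2.6236 bits.
Huffman merges: 51/1000+11/200→53/500; 99/1000+53/500→41/200; 17/100+181/1000→351/1000; 41/200+211/1000→52/125; 233/1000+351/1000→73/125; 52/125+73/125→1. L = 1331/500 ≈ 2.6620.
L − H = 2.6620 − 2.6236 = 0.038 bits.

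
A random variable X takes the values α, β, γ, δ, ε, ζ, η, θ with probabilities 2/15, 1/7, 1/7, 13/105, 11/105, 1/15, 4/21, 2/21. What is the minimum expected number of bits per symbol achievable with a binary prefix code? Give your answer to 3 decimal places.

Repeatedly combine the two least-probable nodes; the expected code length is the sum of the merged weights.
merge 1/15 + 2/21 → 17/105
merge 11/105 + 13/105 → 8/35
merge 2/15 + 1/7 → 29/105
merge 1/7 + 17/105 → 32/105
merge 4/21 + 8/35 → 44/105
merge 29/105 + 32/105 → 61/105
merge 44/105 + 61/105 → 1
L = 17/105 + 8/35 + 29/105 + 32/105 + 44/105 + 61/105 + 1 = 104/35 ≈ 2.971 bits/symbol.

2.971 bits/symbol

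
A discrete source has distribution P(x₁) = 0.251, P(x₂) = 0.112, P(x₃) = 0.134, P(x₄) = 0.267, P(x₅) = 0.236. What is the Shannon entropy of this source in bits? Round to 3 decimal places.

2.243 bits

H = −Σ pᵢ log₂ pᵢ.
−0.251·log₂(0.251) = 0.5006
−0.112·log₂(0.112) = 0.3537
−0.134·log₂(0.134) = 0.3886
−0.267·log₂(0.267) = 0.5087
−0.236·log₂(0.236) = 0.4916
Sum ≈ 2.2431 → 2.243 bits.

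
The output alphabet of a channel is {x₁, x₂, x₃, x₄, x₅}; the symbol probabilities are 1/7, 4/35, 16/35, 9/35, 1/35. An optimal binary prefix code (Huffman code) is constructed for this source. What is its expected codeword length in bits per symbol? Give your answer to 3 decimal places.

1.971 bits/symbol

Repeatedly combine the two least-probable nodes; the expected code length is the sum of the merged weights.
merge 1/35 + 4/35 → 1/7
merge 1/7 + 1/7 → 2/7
merge 9/35 + 2/7 → 19/35
merge 16/35 + 19/35 → 1
L = 1/7 + 2/7 + 19/35 + 1 = 69/35 ≈ 1.971 bits/symbol.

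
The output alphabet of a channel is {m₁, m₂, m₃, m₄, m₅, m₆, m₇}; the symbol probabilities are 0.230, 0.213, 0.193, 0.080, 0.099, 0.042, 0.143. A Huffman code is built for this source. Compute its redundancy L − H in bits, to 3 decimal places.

0.043 bits

Entropy H = −Σ p log₂ p ≈ 2.6361 bits.
Huffman merges: 21/500+2/25→61/500; 99/1000+61/500→221/1000; 143/1000+193/1000→42/125; 213/1000+221/1000→217/500; 23/100+42/125→283/500; 217/500+283/500→1. L = 2679/1000 ≈ 2.6790.
L − H = 2.6790 − 2.6361 = 0.043 bits.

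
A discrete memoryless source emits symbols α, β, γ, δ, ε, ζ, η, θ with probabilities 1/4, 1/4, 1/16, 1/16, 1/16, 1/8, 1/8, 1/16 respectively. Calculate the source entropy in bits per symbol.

Each probability is a power of 1/2, so log₂(1/p) is an integer.
H = Σ p·log₂(1/p) = 1/4·2 + 1/4·2 + 1/16·4 + 1/16·4 + 1/16·4 + 1/8·3 + 1/8·3 + 1/16·4 = 2.75 bits.

2.75 bits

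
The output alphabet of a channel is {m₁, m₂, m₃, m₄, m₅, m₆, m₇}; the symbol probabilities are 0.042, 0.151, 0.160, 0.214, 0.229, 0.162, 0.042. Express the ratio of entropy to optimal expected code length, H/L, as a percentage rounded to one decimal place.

Entropy H = −Σ p log₂ p ≈ 2.6074 bits.
Huffman merges: 21/500+21/500→21/250; 21/250+151/1000→47/200; 4/25+81/500→161/500; 107/500+229/1000→443/1000; 47/200+161/500→557/1000; 443/1000+557/1000→1. L = 2641/1000 ≈ 2.6410.
Efficiency = H/L = 2.6074/2.6410 = 98.7%.

98.7%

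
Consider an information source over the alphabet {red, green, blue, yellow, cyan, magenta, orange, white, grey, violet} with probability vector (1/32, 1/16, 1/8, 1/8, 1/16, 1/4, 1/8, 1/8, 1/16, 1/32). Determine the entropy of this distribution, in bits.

3.0625 bits

Each probability is a power of 1/2, so log₂(1/p) is an integer.
H = Σ p·log₂(1/p) = 1/32·5 + 1/16·4 + 1/8·3 + 1/8·3 + 1/16·4 + 1/4·2 + 1/8·3 + 1/8·3 + 1/16·4 + 1/32·5 = 3.0625 bits.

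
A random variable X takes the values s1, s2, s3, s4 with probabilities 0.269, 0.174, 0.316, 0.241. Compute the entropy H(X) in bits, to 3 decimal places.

H = −Σ pᵢ log₂ pᵢ.
−0.269·log₂(0.269) = 0.5096
−0.174·log₂(0.174) = 0.4390
−0.316·log₂(0.316) = 0.5252
−0.241·log₂(0.241) = 0.4947
Sum ≈ 1.9685 → 1.968 bits.

1.968 bits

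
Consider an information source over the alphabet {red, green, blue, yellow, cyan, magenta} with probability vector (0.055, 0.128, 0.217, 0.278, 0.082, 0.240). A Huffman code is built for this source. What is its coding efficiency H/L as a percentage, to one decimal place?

99.6%

Entropy H = −Σ p log₂ p ≈ 2.3915 bits.
Huffman merges: 11/200+41/500→137/1000; 16/125+137/1000→53/200; 217/1000+6/25→457/1000; 53/200+139/500→543/1000; 457/1000+543/1000→1. L = 1201/500 ≈ 2.4020.
Efficiency = H/L = 2.3915/2.4020 = 99.6%.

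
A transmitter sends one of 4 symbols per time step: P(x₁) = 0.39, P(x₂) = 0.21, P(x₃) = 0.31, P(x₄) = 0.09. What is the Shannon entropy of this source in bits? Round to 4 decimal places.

1.8391 bits

H = −Σ pᵢ log₂ pᵢ.
−0.39·log₂(0.39) = 0.5298
−0.21·log₂(0.21) = 0.4728
−0.31·log₂(0.31) = 0.5238
−0.09·log₂(0.09) = 0.3127
Sum ≈ 1.8391 → 1.8391 bits.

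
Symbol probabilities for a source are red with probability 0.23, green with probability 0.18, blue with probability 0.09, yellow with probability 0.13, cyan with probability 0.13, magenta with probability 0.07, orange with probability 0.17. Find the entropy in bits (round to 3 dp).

2.714 bits

H = −Σ pᵢ log₂ pᵢ.
−0.23·log₂(0.23) = 0.4877
−0.18·log₂(0.18) = 0.4453
−0.09·log₂(0.09) = 0.3127
−0.13·log₂(0.13) = 0.3826
−0.13·log₂(0.13) = 0.3826
−0.07·log₂(0.07) = 0.2686
−0.17·log₂(0.17) = 0.4346
Sum ≈ 2.7141 → 2.714 bits.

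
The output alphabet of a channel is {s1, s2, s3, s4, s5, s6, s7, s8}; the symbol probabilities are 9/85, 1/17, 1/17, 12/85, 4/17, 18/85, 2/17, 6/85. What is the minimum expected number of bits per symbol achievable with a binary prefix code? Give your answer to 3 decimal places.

Repeatedly combine the two least-probable nodes; the expected code length is the sum of the merged weights.
merge 1/17 + 1/17 → 2/17
merge 6/85 + 9/85 → 3/17
merge 2/17 + 2/17 → 4/17
merge 12/85 + 3/17 → 27/85
merge 18/85 + 4/17 → 38/85
merge 4/17 + 27/85 → 47/85
merge 38/85 + 47/85 → 1
L = 2/17 + 3/17 + 4/17 + 27/85 + 38/85 + 47/85 + 1 = 242/85 ≈ 2.847 bits/symbol.

2.847 bits/symbol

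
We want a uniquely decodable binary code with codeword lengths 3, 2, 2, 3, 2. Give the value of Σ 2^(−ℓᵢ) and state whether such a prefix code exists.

With common denominator 2^3 = 8: Σ 2^(−ℓᵢ) = 1/8 + 2/8 + 2/8 + 1/8 + 2/8 = 8/8 = 1.
Kraft's inequality requires Σ ≤ 1; here Σ = 1 ≤ 1, so such a prefix code exists.

1; yes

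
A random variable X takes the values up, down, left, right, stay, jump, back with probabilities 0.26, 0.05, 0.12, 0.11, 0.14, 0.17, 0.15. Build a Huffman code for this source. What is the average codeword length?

Repeatedly combine the two least-probable nodes; the expected code length is the sum of the merged weights.
merge 1/20 + 11/100 → 4/25
merge 3/25 + 7/50 → 13/50
merge 3/20 + 4/25 → 31/100
merge 17/100 + 13/50 → 43/100
merge 13/50 + 31/100 → 57/100
merge 43/100 + 57/100 → 1
L = 4/25 + 13/50 + 31/100 + 43/100 + 57/100 + 1 = 273/100 = 2.73 bits/symbol.

2.73 bits/symbol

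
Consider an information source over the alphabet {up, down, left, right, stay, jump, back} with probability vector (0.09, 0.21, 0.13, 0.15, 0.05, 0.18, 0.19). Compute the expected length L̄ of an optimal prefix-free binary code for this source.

2.74 bits/symbol

Repeatedly combine the two least-probable nodes; the expected code length is the sum of the merged weights.
merge 1/20 + 9/100 → 7/50
merge 13/100 + 7/50 → 27/100
merge 3/20 + 9/50 → 33/100
merge 19/100 + 21/100 → 2/5
merge 27/100 + 33/100 → 3/5
merge 2/5 + 3/5 → 1
L = 7/50 + 27/100 + 33/100 + 2/5 + 3/5 + 1 = 137/50 = 2.74 bits/symbol.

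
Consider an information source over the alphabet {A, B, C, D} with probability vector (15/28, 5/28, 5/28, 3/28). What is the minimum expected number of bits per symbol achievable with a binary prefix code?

Repeatedly combine the two least-probable nodes; the expected code length is the sum of the merged weights.
merge 3/28 + 5/28 → 2/7
merge 5/28 + 2/7 → 13/28
merge 13/28 + 15/28 → 1
L = 2/7 + 13/28 + 1 = 7/4 = 1.75 bits/symbol.

1.75 bits/symbol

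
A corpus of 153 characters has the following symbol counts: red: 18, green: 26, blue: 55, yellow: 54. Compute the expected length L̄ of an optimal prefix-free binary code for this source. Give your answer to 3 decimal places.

Probabilities are the counts divided by 153.
Repeatedly combine the two least-probable nodes; the expected code length is the sum of the merged weights.
merge 2/17 + 26/153 → 44/153
merge 44/153 + 6/17 → 98/153
merge 55/153 + 98/153 → 1
L = 44/153 + 98/153 + 1 = 295/153 ≈ 1.928 bits/symbol.

1.928 bits/symbol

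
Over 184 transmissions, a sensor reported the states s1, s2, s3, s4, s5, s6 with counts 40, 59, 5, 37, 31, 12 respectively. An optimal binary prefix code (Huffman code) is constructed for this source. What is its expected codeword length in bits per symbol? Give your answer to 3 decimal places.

2.353 bits/symbol

Probabilities are the counts divided by 184.
Repeatedly combine the two least-probable nodes; the expected code length is the sum of the merged weights.
merge 5/184 + 3/46 → 17/184
merge 17/184 + 31/184 → 6/23
merge 37/184 + 5/23 → 77/184
merge 6/23 + 59/184 → 107/184
merge 77/184 + 107/184 → 1
L = 17/184 + 6/23 + 77/184 + 107/184 + 1 = 433/184 ≈ 2.353 bits/symbol.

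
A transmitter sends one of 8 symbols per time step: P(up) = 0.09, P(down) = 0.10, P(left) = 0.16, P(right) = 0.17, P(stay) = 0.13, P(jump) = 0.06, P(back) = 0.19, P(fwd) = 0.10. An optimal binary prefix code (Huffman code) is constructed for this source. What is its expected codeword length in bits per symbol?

2.96 bits/symbol

Repeatedly combine the two least-probable nodes; the expected code length is the sum of the merged weights.
merge 3/50 + 9/100 → 3/20
merge 1/10 + 1/10 → 1/5
merge 13/100 + 3/20 → 7/25
merge 4/25 + 17/100 → 33/100
merge 19/100 + 1/5 → 39/100
merge 7/25 + 33/100 → 61/100
merge 39/100 + 61/100 → 1
L = 3/20 + 1/5 + 7/25 + 33/100 + 39/100 + 61/100 + 1 = 74/25 = 2.96 bits/symbol.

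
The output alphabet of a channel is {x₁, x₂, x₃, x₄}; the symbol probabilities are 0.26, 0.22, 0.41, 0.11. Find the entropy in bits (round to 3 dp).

H = −Σ pᵢ log₂ pᵢ.
−0.26·log₂(0.26) = 0.5053
−0.22·log₂(0.22) = 0.4806
−0.41·log₂(0.41) = 0.5274
−0.11·log₂(0.11) = 0.3503
Sum ≈ 1.8635 → 1.864 bits.

1.864 bits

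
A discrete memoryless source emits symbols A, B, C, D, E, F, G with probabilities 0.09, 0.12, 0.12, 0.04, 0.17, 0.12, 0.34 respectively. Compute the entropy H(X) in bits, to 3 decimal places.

H = −Σ pᵢ log₂ pᵢ.
−0.09·log₂(0.09) = 0.3127
−0.12·log₂(0.12) = 0.3671
−0.12·log₂(0.12) = 0.3671
−0.04·log₂(0.04) = 0.1858
−0.17·log₂(0.17) = 0.4346
−0.12·log₂(0.12) = 0.3671
−0.34·log₂(0.34) = 0.5292
Sum ≈ 2.5634 → 2.563 bits.

2.563 bits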